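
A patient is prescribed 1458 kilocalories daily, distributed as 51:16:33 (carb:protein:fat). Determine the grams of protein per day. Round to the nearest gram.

Protein energy = 16% × 1458 = 233.28 kcal.
At 4 kcal/g: 233.28 ÷ 4 = 58.32 g.

58 g/day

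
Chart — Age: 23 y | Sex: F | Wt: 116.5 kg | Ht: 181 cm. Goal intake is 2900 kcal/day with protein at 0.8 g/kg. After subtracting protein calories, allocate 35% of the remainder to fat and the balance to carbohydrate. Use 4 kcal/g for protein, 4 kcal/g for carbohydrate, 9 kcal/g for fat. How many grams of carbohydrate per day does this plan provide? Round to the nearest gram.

Protein = 0.8 × 116.5 = 93.2 g → 93.2 × 4 = 372.8 kcal.
Non-protein calories = 2900 − 372.8 = 2527.2 kcal.
Fat: 35% × 2527.2 = 884.52 kcal; carbohydrate: 1642.68 kcal.
Carbohydrate: 1642.68 kcal ÷ 4 kcal/g = 410.67 g.

411 g/day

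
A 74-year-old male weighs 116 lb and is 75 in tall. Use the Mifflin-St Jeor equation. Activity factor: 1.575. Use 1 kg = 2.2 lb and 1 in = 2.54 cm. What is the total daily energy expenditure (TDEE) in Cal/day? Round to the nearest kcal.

2131 Cal/day

Convert to metric: weight = 116 ÷ 2.2 = 52.7273 kg; height = 75 × 2.54 = 190.5 cm.
Mifflin-St Jeor (male): BMR = 10(52.7273) + 6.25(190.5) − 5(74) + 5 = 527.2727 + 1190.625 − 370 + 5 = 1352.8977 kcal/day.
TEE = BMR × activity factor = 1352.8977 × 1.575 = 2130.8139 kcal/day.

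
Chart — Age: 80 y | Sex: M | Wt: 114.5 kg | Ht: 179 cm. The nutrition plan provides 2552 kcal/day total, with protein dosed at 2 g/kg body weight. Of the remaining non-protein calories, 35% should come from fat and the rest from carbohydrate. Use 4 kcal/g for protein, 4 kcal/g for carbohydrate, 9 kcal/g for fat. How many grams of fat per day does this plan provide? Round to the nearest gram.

Protein = 2 × 114.5 = 229 g → 229 × 4 = 916 kcal.
Non-protein calories = 2552 − 916 = 1636 kcal.
Fat: 35% × 1636 = 572.6 kcal; carbohydrate: 1063.4 kcal.
Fat: 572.6 kcal ÷ 9 kcal/g = 63.6222 g.

64 g/day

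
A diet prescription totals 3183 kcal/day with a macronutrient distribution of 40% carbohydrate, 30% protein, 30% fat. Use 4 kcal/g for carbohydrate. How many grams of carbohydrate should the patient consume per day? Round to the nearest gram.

Carbohydrate energy = 40% × 3183 = 1273.2 kcal.
At 4 kcal/g: 1273.2 ÷ 4 = 318.3 g.

318 g/day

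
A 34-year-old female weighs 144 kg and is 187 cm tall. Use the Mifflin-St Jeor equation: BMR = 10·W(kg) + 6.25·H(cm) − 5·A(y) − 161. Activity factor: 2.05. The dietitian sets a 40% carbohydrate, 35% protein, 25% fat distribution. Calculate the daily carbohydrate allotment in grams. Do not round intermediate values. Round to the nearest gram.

467 g/day

Mifflin-St Jeor (female): BMR = 10(144) + 6.25(187) − 5(34) − 161 = 1440 + 1168.75 − 170 − 161 = 2277.75 kcal/day.
TEE = 2277.75 × 2.05 = 4669.3875 kcal/day.
Carbohydrate energy = 40% × 4669.3875 = 1867.755 kcal.
Carbohydrate = 1867.755 ÷ 4 kcal/g = 466.9388 g.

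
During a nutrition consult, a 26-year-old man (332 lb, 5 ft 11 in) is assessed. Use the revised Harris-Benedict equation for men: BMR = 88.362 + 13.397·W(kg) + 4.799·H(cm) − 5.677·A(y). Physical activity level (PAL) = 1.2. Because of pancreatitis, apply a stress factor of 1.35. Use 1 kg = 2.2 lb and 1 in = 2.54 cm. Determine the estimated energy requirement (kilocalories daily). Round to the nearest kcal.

4581 kilocalories daily

Convert to metric: weight = 332 ÷ 2.2 = 150.9091 kg; height = (5×12 + 11) × 2.54 = 71 × 2.54 = 180.34 cm.
Harris-Benedict: BMR = 88.362 + 13.397(150.9091) + 4.799(180.34) − 5.677(26) = 2827.9408 kcal/day.
TEE = BMR × activity factor = 2827.9408 × 1.2 = 3393.5289 kcal/day.
Apply stress factor: 3393.5289 × 1.35 = 4581.264 kcal/day.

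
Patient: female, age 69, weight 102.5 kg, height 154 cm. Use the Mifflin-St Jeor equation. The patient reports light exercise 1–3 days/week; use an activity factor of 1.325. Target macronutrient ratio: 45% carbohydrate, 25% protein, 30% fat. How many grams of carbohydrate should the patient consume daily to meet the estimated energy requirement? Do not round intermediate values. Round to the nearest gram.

Mifflin-St Jeor (female): BMR = 10(102.5) + 6.25(154) − 5(69) − 161 = 1025 + 962.5 − 345 − 161 = 1481.5 kcal/day.
TEE = 1481.5 × 1.325 = 1962.9875 kcal/day.
Carbohydrate energy = 45% × 1962.9875 = 883.3444 kcal.
Carbohydrate = 883.3444 ÷ 4 kcal/g = 220.8361 g.

221 g/day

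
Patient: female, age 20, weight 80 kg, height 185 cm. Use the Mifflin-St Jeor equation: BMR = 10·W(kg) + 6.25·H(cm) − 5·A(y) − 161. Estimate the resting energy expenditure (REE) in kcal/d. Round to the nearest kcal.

1695 kcal/d

Mifflin-St Jeor (female): BMR = 10(80) + 6.25(185) − 5(20) − 161 = 800 + 1156.25 − 100 − 161 = 1695.25 kcal/day.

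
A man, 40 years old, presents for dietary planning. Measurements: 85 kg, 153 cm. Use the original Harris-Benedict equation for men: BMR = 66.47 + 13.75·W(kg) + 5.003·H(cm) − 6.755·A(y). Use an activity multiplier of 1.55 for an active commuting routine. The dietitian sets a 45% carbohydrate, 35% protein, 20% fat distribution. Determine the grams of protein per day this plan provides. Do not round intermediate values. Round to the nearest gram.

235 g/day

Harris-Benedict: BMR = 66.47 + 13.75(85) + 5.003(153) − 6.755(40) = 1730.479 kcal/day.
TEE = 1730.479 × 1.55 = 2682.2425 kcal/day.
Protein energy = 35% × 2682.2425 = 938.7849 kcal.
Protein = 938.7849 ÷ 4 kcal/g = 234.6962 g.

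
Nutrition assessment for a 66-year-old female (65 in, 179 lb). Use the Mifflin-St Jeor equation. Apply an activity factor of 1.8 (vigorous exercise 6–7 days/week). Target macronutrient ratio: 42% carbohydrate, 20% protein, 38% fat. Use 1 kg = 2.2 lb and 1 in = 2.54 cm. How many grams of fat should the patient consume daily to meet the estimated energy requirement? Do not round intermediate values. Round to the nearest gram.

Convert to metric: weight = 179 ÷ 2.2 = 81.3636 kg; height = 65 × 2.54 = 165.1 cm.
Mifflin-St Jeor (female): BMR = 10(81.3636) + 6.25(165.1) − 5(66) − 161 = 813.6364 + 1031.875 − 330 − 161 = 1354.5114 kcal/day.
TEE = 1354.5114 × 1.8 = 2438.1205 kcal/day.
Fat energy = 38% × 2438.1205 = 926.4858 kcal.
Fat = 926.4858 ÷ 9 kcal/g = 102.9429 g.

103 g/day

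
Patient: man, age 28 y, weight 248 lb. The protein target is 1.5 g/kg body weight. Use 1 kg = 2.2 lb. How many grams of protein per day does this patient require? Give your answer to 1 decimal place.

169.1 g/day

Weight in kg = 248 ÷ 2.2 = 112.7273 kg.
Protein = 1.5 g/kg × 112.7273 kg = 169.0909 g/day.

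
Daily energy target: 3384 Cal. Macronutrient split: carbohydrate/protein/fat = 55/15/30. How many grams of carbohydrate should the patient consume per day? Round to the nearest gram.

Carbohydrate energy = 55% × 3384 = 1861.2 kcal.
At 4 kcal/g: 1861.2 ÷ 4 = 465.3 g.

465 g/day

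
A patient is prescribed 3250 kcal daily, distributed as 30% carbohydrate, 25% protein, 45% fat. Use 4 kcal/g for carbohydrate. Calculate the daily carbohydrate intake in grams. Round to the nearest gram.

244 g/day

Carbohydrate energy = 30% × 3250 = 975 kcal.
At 4 kcal/g: 975 ÷ 4 = 243.75 g.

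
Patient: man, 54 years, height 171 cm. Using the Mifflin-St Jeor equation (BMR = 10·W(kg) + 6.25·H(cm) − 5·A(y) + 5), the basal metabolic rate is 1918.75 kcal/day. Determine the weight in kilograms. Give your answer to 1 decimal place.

1918.75 = 10·W + 6.25(171) − 5(54) + 5
10·W = 1918.75 − 803.75 = 1115, so W = 111.5 kg.

111.5 kg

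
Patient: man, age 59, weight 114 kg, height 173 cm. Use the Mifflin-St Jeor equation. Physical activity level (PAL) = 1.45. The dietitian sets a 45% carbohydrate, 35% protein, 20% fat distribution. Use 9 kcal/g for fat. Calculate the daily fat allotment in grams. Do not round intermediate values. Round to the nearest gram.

62 g/day

Mifflin-St Jeor (male): BMR = 10(114) + 6.25(173) − 5(59) + 5 = 1140 + 1081.25 − 295 + 5 = 1931.25 kcal/day.
TEE = 1931.25 × 1.45 = 2800.3125 kcal/day.
Fat energy = 20% × 2800.3125 = 560.0625 kcal.
Fat = 560.0625 ÷ 9 kcal/g = 62.2292 g.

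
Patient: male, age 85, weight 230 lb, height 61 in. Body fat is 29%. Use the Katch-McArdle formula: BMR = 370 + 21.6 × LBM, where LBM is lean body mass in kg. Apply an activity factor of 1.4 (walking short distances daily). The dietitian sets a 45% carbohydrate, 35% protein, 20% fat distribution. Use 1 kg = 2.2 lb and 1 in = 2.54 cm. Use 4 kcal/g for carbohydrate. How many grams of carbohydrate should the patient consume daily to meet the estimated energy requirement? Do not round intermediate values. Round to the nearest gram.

311 g/day

Convert to metric: weight = 230 ÷ 2.2 = 104.5455 kg; height = 61 × 2.54 = 154.94 cm.
LBM = 104.5455 × (1 − 0.29) = 74.2273 kg. Katch-McArdle: BMR = 370 + 21.6 × 74.2273 = 1973.3091 kcal/day.
TEE = 1973.3091 × 1.4 = 2762.6327 kcal/day.
Carbohydrate energy = 45% × 2762.6327 = 1243.1847 kcal.
Carbohydrate = 1243.1847 ÷ 4 kcal/g = 310.7962 g.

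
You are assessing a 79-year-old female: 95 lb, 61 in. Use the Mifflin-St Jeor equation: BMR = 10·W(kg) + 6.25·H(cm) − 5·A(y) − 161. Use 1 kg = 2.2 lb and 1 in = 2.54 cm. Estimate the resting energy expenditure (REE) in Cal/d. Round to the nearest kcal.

844 Cal/d

Convert to metric: weight = 95 ÷ 2.2 = 43.1818 kg; height = 61 × 2.54 = 154.94 cm.
Mifflin-St Jeor (female): BMR = 10(43.1818) + 6.25(154.94) − 5(79) − 161 = 431.8182 + 968.375 − 395 − 161 = 844.1932 kcal/day.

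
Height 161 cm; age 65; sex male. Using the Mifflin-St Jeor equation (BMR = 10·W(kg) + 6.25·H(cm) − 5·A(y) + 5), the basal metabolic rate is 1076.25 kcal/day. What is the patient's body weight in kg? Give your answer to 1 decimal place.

39.0 kg

1076.25 = 10·W + 6.25(161) − 5(65) + 5
10·W = 1076.25 − 686.25 = 390, so W = 39 kg.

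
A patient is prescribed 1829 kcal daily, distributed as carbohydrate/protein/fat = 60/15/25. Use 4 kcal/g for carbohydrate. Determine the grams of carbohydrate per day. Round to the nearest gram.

Carbohydrate energy = 60% × 1829 = 1097.4 kcal.
At 4 kcal/g: 1097.4 ÷ 4 = 274.35 g.

274 g/day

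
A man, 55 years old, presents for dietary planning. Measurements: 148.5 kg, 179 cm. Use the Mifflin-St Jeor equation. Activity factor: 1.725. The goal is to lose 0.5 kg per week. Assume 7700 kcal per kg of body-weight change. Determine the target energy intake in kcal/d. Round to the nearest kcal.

Mifflin-St Jeor (male): BMR = 10(148.5) + 6.25(179) − 5(55) + 5 = 1485 + 1118.75 − 275 + 5 = 2333.75 kcal/day.
TEE = 2333.75 × 1.725 = 4025.7188 kcal/day.
Required daily deficit = 0.5 × 7700 ÷ 7 = 550 kcal/day.
Target intake = 4025.7188 − 550 = 3475.7188 kcal/day.

3476 kcal/d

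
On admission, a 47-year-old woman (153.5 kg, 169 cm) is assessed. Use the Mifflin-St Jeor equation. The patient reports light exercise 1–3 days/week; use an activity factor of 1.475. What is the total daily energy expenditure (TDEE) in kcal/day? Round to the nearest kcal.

3238 kcal/day

Mifflin-St Jeor (female): BMR = 10(153.5) + 6.25(169) − 5(47) − 161 = 1535 + 1056.25 − 235 − 161 = 2195.25 kcal/day.
TEE = BMR × activity factor = 2195.25 × 1.475 = 3237.9938 kcal/day.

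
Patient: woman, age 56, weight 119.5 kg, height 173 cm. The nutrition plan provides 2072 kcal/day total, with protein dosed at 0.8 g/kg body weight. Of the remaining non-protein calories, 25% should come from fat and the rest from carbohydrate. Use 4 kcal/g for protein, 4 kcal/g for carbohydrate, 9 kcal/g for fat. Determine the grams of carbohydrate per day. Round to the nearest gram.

317 g/day

Protein = 0.8 × 119.5 = 95.6 g → 95.6 × 4 = 382.4 kcal.
Non-protein calories = 2072 − 382.4 = 1689.6 kcal.
Fat: 25% × 1689.6 = 422.4 kcal; carbohydrate: 1267.2 kcal.
Carbohydrate: 1267.2 kcal ÷ 4 kcal/g = 316.8 g.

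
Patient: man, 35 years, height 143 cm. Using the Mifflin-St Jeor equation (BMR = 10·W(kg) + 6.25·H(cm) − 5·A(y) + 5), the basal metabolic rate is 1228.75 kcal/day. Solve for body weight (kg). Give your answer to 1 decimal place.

50.5 kg

1228.75 = 10·W + 6.25(143) − 5(35) + 5
10·W = 1228.75 − 723.75 = 505, so W = 50.5 kg.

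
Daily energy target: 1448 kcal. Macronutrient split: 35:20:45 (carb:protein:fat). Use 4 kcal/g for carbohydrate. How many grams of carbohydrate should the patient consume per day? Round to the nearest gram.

127 g/day

Carbohydrate energy = 35% × 1448 = 506.8 kcal.
At 4 kcal/g: 506.8 ÷ 4 = 126.7 g.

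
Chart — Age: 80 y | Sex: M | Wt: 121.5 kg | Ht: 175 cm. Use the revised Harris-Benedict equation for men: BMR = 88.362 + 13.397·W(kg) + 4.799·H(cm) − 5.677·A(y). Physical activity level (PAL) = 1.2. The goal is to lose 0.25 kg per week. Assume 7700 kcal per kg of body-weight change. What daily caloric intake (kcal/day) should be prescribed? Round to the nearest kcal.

2247 kcal/day

Harris-Benedict: BMR = 88.362 + 13.397(121.5) + 4.799(175) − 5.677(80) = 2101.7625 kcal/day.
TEE = 2101.7625 × 1.2 = 2522.115 kcal/day.
Required daily deficit = 0.25 × 7700 ÷ 7 = 275 kcal/day.
Target intake = 2522.115 − 275 = 2247.115 kcal/day.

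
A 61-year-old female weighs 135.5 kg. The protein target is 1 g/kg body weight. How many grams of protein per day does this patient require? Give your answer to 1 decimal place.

Protein = 1 g/kg × 135.5 kg = 135.5 g/day.

135.5 g/day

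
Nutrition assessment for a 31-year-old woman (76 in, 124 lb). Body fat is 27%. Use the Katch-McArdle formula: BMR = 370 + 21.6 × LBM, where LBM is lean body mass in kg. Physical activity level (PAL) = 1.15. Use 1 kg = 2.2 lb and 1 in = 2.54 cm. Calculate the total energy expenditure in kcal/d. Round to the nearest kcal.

Convert to metric: weight = 124 ÷ 2.2 = 56.3636 kg; height = 76 × 2.54 = 193.04 cm.
LBM = 56.3636 × (1 − 0.27) = 41.1455 kg. Katch-McArdle: BMR = 370 + 21.6 × 41.1455 = 1258.7418 kcal/day.
TEE = BMR × activity factor = 1258.7418 × 1.15 = 1447.5531 kcal/day.

1448 kcal/d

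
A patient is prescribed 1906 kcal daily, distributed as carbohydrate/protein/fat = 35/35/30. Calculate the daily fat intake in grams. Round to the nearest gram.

Fat energy = 30% × 1906 = 571.8 kcal.
At 9 kcal/g: 571.8 ÷ 9 = 63.5333 g.

64 g/day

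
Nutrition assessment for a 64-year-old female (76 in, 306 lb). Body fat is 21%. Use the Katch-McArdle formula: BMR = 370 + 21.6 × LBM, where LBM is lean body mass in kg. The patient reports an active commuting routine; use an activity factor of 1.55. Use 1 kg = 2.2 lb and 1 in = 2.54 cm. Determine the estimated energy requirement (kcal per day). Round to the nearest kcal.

4252 kcal per day

Convert to metric: weight = 306 ÷ 2.2 = 139.0909 kg; height = 76 × 2.54 = 193.04 cm.
LBM = 139.0909 × (1 − 0.21) = 109.8818 kg. Katch-McArdle: BMR = 370 + 21.6 × 109.8818 = 2743.4473 kcal/day.
TEE = BMR × activity factor = 2743.4473 × 1.55 = 4252.3433 kcal/day.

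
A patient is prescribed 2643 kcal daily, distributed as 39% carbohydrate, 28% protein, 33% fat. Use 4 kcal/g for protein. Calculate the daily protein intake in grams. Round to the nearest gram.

Protein energy = 28% × 2643 = 740.04 kcal.
At 4 kcal/g: 740.04 ÷ 4 = 185.01 g.

185 g/day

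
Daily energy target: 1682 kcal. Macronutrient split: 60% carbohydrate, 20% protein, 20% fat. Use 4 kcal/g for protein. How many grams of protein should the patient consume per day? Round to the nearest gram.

Protein energy = 20% × 1682 = 336.4 kcal.
At 4 kcal/g: 336.4 ÷ 4 = 84.1 g.

84 g/day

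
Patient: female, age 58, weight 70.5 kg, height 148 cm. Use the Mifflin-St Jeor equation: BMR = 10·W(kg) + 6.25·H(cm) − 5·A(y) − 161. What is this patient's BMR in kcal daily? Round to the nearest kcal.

Mifflin-St Jeor (female): BMR = 10(70.5) + 6.25(148) − 5(58) − 161 = 705 + 925 − 290 − 161 = 1179 kcal/day.

1179 kcal daily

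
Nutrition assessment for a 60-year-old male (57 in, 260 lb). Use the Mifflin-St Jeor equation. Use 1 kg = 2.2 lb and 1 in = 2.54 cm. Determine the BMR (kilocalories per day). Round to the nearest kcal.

Convert to metric: weight = 260 ÷ 2.2 = 118.1818 kg; height = 57 × 2.54 = 144.78 cm.
Mifflin-St Jeor (male): BMR = 10(118.1818) + 6.25(144.78) − 5(60) + 5 = 1181.8182 + 904.875 − 300 + 5 = 1791.6932 kcal/day.

1792 kilocalories per day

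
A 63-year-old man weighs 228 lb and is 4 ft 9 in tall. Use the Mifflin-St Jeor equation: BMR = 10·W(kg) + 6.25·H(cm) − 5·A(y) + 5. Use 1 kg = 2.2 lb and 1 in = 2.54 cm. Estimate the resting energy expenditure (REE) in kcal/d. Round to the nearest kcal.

1631 kcal/d

Convert to metric: weight = 228 ÷ 2.2 = 103.6364 kg; height = (4×12 + 9) × 2.54 = 57 × 2.54 = 144.78 cm.
Mifflin-St Jeor (male): BMR = 10(103.6364) + 6.25(144.78) − 5(63) + 5 = 1036.3636 + 904.875 − 315 + 5 = 1631.2386 kcal/day.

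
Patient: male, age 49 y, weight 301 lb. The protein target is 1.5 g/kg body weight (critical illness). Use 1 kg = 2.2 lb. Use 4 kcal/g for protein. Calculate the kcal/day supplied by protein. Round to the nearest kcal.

Weight in kg = 301 ÷ 2.2 = 136.8182 kg.
Protein = 1.5 g/kg × 136.8182 kg = 205.2273 g/day.
Protein energy = 205.2273 g × 4 kcal/g = 820.9091 kcal/day.

821 kcal/day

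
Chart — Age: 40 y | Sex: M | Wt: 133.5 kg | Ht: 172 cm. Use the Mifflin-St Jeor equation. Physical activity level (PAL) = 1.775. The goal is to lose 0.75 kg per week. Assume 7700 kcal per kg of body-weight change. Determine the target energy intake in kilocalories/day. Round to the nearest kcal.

3107 kilocalories/day

Mifflin-St Jeor (male): BMR = 10(133.5) + 6.25(172) − 5(40) + 5 = 1335 + 1075 − 200 + 5 = 2215 kcal/day.
TEE = 2215 × 1.775 = 3931.625 kcal/day.
Required daily deficit = 0.75 × 7700 ÷ 7 = 825 kcal/day.
Target intake = 3931.625 − 825 = 3106.625 kcal/day.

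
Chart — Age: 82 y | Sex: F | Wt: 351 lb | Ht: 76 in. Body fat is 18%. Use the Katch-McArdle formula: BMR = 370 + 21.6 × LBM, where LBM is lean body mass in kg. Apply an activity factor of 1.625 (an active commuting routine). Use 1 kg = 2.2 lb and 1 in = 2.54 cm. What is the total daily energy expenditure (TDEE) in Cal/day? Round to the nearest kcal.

5193 Cal/day

Convert to metric: weight = 351 ÷ 2.2 = 159.5455 kg; height = 76 × 2.54 = 193.04 cm.
LBM = 159.5455 × (1 − 0.18) = 130.8273 kg. Katch-McArdle: BMR = 370 + 21.6 × 130.8273 = 3195.8691 kcal/day.
TEE = BMR × activity factor = 3195.8691 × 1.625 = 5193.2873 kcal/day.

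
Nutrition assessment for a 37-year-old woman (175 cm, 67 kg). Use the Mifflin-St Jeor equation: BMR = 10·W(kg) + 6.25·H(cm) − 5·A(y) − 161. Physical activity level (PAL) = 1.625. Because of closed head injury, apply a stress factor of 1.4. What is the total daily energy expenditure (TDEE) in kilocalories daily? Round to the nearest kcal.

Mifflin-St Jeor (female): BMR = 10(67) + 6.25(175) − 5(37) − 161 = 670 + 1093.75 − 185 − 161 = 1417.75 kcal/day.
TEE = BMR × activity factor = 1417.75 × 1.625 = 2303.8438 kcal/day.
Apply stress factor: 2303.8438 × 1.4 = 3225.3813 kcal/day.

3225 kilocalories daily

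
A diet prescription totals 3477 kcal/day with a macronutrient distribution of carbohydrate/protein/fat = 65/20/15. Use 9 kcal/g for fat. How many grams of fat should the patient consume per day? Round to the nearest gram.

Fat energy = 15% × 3477 = 521.55 kcal.
At 9 kcal/g: 521.55 ÷ 9 = 57.95 g.

58 g/day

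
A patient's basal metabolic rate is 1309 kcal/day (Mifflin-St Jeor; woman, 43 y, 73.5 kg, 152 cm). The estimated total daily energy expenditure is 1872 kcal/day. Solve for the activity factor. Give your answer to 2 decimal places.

Activity factor = TEE ÷ BMR = 1872 ÷ 1309 = 1.43.

1.43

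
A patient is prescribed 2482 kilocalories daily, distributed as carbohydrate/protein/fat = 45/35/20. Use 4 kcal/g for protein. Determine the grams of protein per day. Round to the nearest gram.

217 g/day

Protein energy = 35% × 2482 = 868.7 kcal.
At 4 kcal/g: 868.7 ÷ 4 = 217.175 g.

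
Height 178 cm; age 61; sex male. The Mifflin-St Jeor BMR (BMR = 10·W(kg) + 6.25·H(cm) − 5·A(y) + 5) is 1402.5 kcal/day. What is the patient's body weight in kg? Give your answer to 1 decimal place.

1402.5 = 10·W + 6.25(178) − 5(61) + 5
10·W = 1402.5 − 812.5 = 590, so W = 59 kg.

59.0 kg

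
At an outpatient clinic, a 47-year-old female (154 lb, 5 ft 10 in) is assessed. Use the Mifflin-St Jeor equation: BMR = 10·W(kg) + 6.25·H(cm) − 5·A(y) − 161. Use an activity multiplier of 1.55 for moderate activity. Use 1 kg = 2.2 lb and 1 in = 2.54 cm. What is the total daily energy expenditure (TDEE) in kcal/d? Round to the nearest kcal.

Convert to metric: weight = 154 ÷ 2.2 = 70 kg; height = (5×12 + 10) × 2.54 = 70 × 2.54 = 177.8 cm.
Mifflin-St Jeor (female): BMR = 10(70) + 6.25(177.8) − 5(47) − 161 = 700 + 1111.25 − 235 − 161 = 1415.25 kcal/day.
TEE = BMR × activity factor = 1415.25 × 1.55 = 2193.6375 kcal/day.

2194 kcal/d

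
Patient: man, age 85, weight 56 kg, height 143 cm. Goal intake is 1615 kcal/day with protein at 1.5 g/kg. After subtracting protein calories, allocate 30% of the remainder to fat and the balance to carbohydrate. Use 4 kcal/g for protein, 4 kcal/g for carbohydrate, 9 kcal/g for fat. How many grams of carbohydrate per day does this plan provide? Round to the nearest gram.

Protein = 1.5 × 56 = 84 g → 84 × 4 = 336 kcal.
Non-protein calories = 1615 − 336 = 1279 kcal.
Fat: 30% × 1279 = 383.7 kcal; carbohydrate: 895.3 kcal.
Carbohydrate: 895.3 kcal ÷ 4 kcal/g = 223.825 g.

224 g/day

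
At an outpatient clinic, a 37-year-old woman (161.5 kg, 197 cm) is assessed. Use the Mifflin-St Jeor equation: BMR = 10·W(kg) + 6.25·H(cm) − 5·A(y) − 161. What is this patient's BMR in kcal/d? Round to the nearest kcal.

2500 kcal/d

Mifflin-St Jeor (female): BMR = 10(161.5) + 6.25(197) − 5(37) − 161 = 1615 + 1231.25 − 185 − 161 = 2500.25 kcal/day.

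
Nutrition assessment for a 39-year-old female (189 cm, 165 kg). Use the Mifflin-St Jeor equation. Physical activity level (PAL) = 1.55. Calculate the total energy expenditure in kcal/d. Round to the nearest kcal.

3837 kcal/d

Mifflin-St Jeor (female): BMR = 10(165) + 6.25(189) − 5(39) − 161 = 1650 + 1181.25 − 195 − 161 = 2475.25 kcal/day.
TEE = BMR × activity factor = 2475.25 × 1.55 = 3836.6375 kcal/day.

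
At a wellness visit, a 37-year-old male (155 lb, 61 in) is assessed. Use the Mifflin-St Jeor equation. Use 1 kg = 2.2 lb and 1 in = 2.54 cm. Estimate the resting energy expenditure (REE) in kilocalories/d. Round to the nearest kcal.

Convert to metric: weight = 155 ÷ 2.2 = 70.4545 kg; height = 61 × 2.54 = 154.94 cm.
Mifflin-St Jeor (male): BMR = 10(70.4545) + 6.25(154.94) − 5(37) + 5 = 704.5455 + 968.375 − 185 + 5 = 1492.9205 kcal/day.

1493 kilocalories/d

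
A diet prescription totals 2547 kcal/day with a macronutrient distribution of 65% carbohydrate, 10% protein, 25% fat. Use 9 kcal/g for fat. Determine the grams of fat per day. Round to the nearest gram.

71 g/day

Fat energy = 25% × 2547 = 636.75 kcal.
At 9 kcal/g: 636.75 ÷ 9 = 70.75 g.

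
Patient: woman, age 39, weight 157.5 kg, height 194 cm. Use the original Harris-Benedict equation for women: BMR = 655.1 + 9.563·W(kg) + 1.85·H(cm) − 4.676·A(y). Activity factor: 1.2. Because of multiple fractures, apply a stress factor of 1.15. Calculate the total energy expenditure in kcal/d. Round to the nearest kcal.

Harris-Benedict: BMR = 655.1 + 9.563(157.5) + 1.85(194) − 4.676(39) = 2337.8085 kcal/day.
TEE = BMR × activity factor = 2337.8085 × 1.2 = 2805.3702 kcal/day.
Apply stress factor: 2805.3702 × 1.15 = 3226.1757 kcal/day.

3226 kcal/d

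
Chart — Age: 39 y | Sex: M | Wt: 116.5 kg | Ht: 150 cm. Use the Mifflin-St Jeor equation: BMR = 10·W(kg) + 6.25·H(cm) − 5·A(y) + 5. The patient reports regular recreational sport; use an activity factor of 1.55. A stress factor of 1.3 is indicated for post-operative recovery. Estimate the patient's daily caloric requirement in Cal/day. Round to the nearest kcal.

Mifflin-St Jeor (male): BMR = 10(116.5) + 6.25(150) − 5(39) + 5 = 1165 + 937.5 − 195 + 5 = 1912.5 kcal/day.
TEE = BMR × activity factor = 1912.5 × 1.55 = 2964.375 kcal/day.
Apply stress factor: 2964.375 × 1.3 = 3853.6875 kcal/day.

3854 Cal/day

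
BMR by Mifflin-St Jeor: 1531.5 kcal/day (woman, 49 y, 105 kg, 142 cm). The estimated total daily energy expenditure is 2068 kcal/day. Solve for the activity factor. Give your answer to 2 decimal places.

1.35

Activity factor = TEE ÷ BMR = 2068 ÷ 1531.5 = 1.35.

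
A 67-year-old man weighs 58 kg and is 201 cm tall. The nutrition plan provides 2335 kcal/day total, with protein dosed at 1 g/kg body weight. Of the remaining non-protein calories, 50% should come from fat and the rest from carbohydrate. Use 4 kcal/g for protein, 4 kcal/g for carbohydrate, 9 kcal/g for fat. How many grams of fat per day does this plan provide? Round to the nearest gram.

Protein = 1 × 58 = 58 g → 58 × 4 = 232 kcal.
Non-protein calories = 2335 − 232 = 2103 kcal.
Fat: 50% × 2103 = 1051.5 kcal; carbohydrate: 1051.5 kcal.
Fat: 1051.5 kcal ÷ 9 kcal/g = 116.8333 g.

117 g/day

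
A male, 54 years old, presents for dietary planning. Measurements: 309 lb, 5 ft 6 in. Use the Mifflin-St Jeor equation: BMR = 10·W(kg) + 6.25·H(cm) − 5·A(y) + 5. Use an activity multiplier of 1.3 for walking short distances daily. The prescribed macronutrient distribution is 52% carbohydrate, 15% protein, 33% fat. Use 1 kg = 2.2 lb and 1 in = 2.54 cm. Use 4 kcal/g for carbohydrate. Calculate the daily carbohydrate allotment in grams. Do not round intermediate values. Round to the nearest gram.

Convert to metric: weight = 309 ÷ 2.2 = 140.4545 kg; height = (5×12 + 6) × 2.54 = 66 × 2.54 = 167.64 cm.
Mifflin-St Jeor (male): BMR = 10(140.4545) + 6.25(167.64) − 5(54) + 5 = 1404.5455 + 1047.75 − 270 + 5 = 2187.2955 kcal/day.
TEE = 2187.2955 × 1.3 = 2843.4841 kcal/day.
Carbohydrate energy = 52% × 2843.4841 = 1478.6117 kcal.
Carbohydrate = 1478.6117 ÷ 4 kcal/g = 369.6529 g.

370 g/day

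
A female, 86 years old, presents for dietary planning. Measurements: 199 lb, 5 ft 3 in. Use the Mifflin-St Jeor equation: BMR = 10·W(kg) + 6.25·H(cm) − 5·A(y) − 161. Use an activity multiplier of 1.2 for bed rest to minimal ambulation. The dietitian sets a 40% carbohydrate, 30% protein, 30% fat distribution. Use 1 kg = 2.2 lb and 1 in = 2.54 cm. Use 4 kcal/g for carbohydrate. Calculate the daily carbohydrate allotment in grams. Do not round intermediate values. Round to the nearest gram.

Convert to metric: weight = 199 ÷ 2.2 = 90.4545 kg; height = (5×12 + 3) × 2.54 = 63 × 2.54 = 160.02 cm.
Mifflin-St Jeor (female): BMR = 10(90.4545) + 6.25(160.02) − 5(86) − 161 = 904.5455 + 1000.125 − 430 − 161 = 1313.6705 kcal/day.
TEE = 1313.6705 × 1.2 = 1576.4045 kcal/day.
Carbohydrate energy = 40% × 1576.4045 = 630.5618 kcal.
Carbohydrate = 630.5618 ÷ 4 kcal/g = 157.6405 g.

158 g/day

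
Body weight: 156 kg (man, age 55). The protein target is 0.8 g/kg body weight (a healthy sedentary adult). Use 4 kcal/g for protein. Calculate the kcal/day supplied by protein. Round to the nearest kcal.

Protein = 0.8 g/kg × 156 kg = 124.8 g/day.
Protein energy = 124.8 g × 4 kcal/g = 499.2 kcal/day.

499 kcal/day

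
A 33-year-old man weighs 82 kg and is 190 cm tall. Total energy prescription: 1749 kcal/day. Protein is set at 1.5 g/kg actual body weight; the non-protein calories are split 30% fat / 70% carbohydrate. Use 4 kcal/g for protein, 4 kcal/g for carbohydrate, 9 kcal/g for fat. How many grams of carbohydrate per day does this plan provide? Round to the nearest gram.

Protein = 1.5 × 82 = 123 g → 123 × 4 = 492 kcal.
Non-protein calories = 1749 − 492 = 1257 kcal.
Fat: 30% × 1257 = 377.1 kcal; carbohydrate: 879.9 kcal.
Carbohydrate: 879.9 kcal ÷ 4 kcal/g = 219.975 g.

220 g/day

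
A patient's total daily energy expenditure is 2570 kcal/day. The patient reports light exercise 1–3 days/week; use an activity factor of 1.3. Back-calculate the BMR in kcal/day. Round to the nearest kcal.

BMR = TEE ÷ activity factor = 2570 ÷ 1.3 = 1976.9231 kcal/day.

1977 kcal/day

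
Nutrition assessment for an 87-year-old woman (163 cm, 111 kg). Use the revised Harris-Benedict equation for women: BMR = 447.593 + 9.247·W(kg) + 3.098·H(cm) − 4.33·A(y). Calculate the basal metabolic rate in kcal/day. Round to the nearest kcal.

Harris-Benedict: BMR = 447.593 + 9.247(111) + 3.098(163) − 4.33(87) = 1602.274 kcal/day.

1602 kcal/day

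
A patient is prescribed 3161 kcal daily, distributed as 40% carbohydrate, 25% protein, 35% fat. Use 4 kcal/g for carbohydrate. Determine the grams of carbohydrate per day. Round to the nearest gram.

316 g/day

Carbohydrate energy = 40% × 3161 = 1264.4 kcal.
At 4 kcal/g: 1264.4 ÷ 4 = 316.1 g.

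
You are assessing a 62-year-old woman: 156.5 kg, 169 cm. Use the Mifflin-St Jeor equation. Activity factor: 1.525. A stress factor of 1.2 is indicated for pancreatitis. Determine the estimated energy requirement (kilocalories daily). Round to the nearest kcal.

Mifflin-St Jeor (female): BMR = 10(156.5) + 6.25(169) − 5(62) − 161 = 1565 + 1056.25 − 310 − 161 = 2150.25 kcal/day.
TEE = BMR × activity factor = 2150.25 × 1.525 = 3279.1313 kcal/day.
Apply stress factor: 3279.1313 × 1.2 = 3934.9575 kcal/day.

3935 kilocalories daily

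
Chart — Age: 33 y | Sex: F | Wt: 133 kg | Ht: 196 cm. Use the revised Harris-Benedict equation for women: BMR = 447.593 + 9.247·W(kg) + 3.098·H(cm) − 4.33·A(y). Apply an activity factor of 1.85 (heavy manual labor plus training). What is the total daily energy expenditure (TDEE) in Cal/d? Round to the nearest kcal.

3962 Cal/d

Harris-Benedict: BMR = 447.593 + 9.247(133) + 3.098(196) − 4.33(33) = 2141.762 kcal/day.
TEE = BMR × activity factor = 2141.762 × 1.85 = 3962.2597 kcal/day.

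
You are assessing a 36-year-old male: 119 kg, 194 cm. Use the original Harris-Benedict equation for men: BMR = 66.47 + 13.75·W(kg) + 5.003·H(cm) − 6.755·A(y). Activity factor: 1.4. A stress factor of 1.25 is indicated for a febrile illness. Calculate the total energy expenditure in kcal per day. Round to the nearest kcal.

Harris-Benedict: BMR = 66.47 + 13.75(119) + 5.003(194) − 6.755(36) = 2430.122 kcal/day.
TEE = BMR × activity factor = 2430.122 × 1.4 = 3402.1708 kcal/day.
Apply stress factor: 3402.1708 × 1.25 = 4252.7135 kcal/day.

4253 kcal per day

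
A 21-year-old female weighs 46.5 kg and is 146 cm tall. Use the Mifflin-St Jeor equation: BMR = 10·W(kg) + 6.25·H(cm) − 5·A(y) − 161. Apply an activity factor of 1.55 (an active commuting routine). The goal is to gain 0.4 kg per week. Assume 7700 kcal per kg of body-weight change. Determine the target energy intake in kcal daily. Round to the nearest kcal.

2163 kcal daily

Mifflin-St Jeor (female): BMR = 10(46.5) + 6.25(146) − 5(21) − 161 = 465 + 912.5 − 105 − 161 = 1111.5 kcal/day.
TEE = 1111.5 × 1.55 = 1722.825 kcal/day.
Required daily surplus = 0.4 × 7700 ÷ 7 = 440 kcal/day.
Target intake = 1722.825 + 440 = 2162.825 kcal/day.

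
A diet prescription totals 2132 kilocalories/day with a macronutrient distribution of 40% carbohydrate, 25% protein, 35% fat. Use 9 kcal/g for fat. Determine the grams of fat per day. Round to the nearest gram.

Fat energy = 35% × 2132 = 746.2 kcal.
At 9 kcal/g: 746.2 ÷ 9 = 82.9111 g.

83 g/day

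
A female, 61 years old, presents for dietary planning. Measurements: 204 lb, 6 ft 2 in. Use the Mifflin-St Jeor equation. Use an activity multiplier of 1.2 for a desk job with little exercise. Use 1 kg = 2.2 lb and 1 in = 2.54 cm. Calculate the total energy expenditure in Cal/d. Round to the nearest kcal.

1963 Cal/d

Convert to metric: weight = 204 ÷ 2.2 = 92.7273 kg; height = (6×12 + 2) × 2.54 = 74 × 2.54 = 187.96 cm.
Mifflin-St Jeor (female): BMR = 10(92.7273) + 6.25(187.96) − 5(61) − 161 = 927.2727 + 1174.75 − 305 − 161 = 1636.0227 kcal/day.
TEE = BMR × activity factor = 1636.0227 × 1.2 = 1963.2273 kcal/day.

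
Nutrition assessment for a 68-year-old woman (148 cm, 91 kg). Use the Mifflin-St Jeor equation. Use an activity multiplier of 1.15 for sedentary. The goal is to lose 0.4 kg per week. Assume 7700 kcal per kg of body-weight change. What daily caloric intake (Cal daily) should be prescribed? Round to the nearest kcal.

Mifflin-St Jeor (female): BMR = 10(91) + 6.25(148) − 5(68) − 161 = 910 + 925 − 340 − 161 = 1334 kcal/day.
TEE = 1334 × 1.15 = 1534.1 kcal/day.
Required daily deficit = 0.4 × 7700 ÷ 7 = 440 kcal/day.
Target intake = 1534.1 − 440 = 1094.1 kcal/day.

1094 Cal daily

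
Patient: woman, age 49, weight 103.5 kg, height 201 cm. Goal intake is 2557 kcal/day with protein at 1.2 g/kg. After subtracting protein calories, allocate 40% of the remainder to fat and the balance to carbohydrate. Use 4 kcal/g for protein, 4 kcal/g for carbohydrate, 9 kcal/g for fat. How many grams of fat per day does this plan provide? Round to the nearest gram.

Protein = 1.2 × 103.5 = 124.2 g → 124.2 × 4 = 496.8 kcal.
Non-protein calories = 2557 − 496.8 = 2060.2 kcal.
Fat: 40% × 2060.2 = 824.08 kcal; carbohydrate: 1236.12 kcal.
Fat: 824.08 kcal ÷ 9 kcal/g = 91.5644 g.

92 g/day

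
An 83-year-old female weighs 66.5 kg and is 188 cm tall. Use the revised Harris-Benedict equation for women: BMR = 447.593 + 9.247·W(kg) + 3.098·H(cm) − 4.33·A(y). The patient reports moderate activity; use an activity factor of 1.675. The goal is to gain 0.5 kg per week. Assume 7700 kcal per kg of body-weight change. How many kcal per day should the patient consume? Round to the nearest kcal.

Harris-Benedict: BMR = 447.593 + 9.247(66.5) + 3.098(188) − 4.33(83) = 1285.5525 kcal/day.
TEE = 1285.5525 × 1.675 = 2153.3004 kcal/day.
Required daily surplus = 0.5 × 7700 ÷ 7 = 550 kcal/day.
Target intake = 2153.3004 + 550 = 2703.3004 kcal/day.

2703 kcal per day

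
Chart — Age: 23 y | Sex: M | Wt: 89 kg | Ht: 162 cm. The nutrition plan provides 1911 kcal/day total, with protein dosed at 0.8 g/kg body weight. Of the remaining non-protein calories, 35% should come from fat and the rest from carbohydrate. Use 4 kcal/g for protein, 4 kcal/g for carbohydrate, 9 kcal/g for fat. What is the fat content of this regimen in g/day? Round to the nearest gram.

Protein = 0.8 × 89 = 71.2 g → 71.2 × 4 = 284.8 kcal.
Non-protein calories = 1911 − 284.8 = 1626.2 kcal.
Fat: 35% × 1626.2 = 569.17 kcal; carbohydrate: 1057.03 kcal.
Fat: 569.17 kcal ÷ 9 kcal/g = 63.2411 g.

63 g/day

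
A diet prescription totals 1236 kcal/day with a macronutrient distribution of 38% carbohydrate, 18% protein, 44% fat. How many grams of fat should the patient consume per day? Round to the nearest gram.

Fat energy = 44% × 1236 = 543.84 kcal.
At 9 kcal/g: 543.84 ÷ 9 = 60.4267 g.

60 g/day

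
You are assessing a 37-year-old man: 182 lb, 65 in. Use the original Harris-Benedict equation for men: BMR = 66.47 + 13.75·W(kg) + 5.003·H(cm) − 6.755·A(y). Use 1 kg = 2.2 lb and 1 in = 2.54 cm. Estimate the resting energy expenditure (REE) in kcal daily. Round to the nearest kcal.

Convert to metric: weight = 182 ÷ 2.2 = 82.7273 kg; height = 65 × 2.54 = 165.1 cm.
Harris-Benedict: BMR = 66.47 + 13.75(82.7273) + 5.003(165.1) − 6.755(37) = 1780.0303 kcal/day.

1780 kcal daily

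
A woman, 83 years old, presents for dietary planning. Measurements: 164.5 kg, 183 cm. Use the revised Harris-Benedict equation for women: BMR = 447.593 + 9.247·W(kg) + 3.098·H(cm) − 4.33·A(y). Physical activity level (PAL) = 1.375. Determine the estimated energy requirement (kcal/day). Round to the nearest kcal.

Harris-Benedict: BMR = 447.593 + 9.247(164.5) + 3.098(183) − 4.33(83) = 2176.2685 kcal/day.
TEE = BMR × activity factor = 2176.2685 × 1.375 = 2992.3692 kcal/day.

2992 kcal/day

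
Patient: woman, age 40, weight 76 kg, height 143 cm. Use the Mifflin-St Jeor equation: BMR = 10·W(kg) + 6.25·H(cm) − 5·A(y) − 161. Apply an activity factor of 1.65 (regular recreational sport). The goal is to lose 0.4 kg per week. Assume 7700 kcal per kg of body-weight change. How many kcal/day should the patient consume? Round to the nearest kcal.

Mifflin-St Jeor (female): BMR = 10(76) + 6.25(143) − 5(40) − 161 = 760 + 893.75 − 200 − 161 = 1292.75 kcal/day.
TEE = 1292.75 × 1.65 = 2133.0375 kcal/day.
Required daily deficit = 0.4 × 7700 ÷ 7 = 440 kcal/day.
Target intake = 2133.0375 − 440 = 1693.0375 kcal/day.

1693 kcal/day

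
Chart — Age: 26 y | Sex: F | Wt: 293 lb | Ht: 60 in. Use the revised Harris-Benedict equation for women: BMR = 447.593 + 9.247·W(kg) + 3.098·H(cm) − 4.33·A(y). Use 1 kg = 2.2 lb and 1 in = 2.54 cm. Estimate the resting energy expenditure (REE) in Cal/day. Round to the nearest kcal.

Convert to metric: weight = 293 ÷ 2.2 = 133.1818 kg; height = 60 × 2.54 = 152.4 cm.
Harris-Benedict: BMR = 447.593 + 9.247(133.1818) + 3.098(152.4) − 4.33(26) = 2038.6805 kcal/day.

2039 Cal/day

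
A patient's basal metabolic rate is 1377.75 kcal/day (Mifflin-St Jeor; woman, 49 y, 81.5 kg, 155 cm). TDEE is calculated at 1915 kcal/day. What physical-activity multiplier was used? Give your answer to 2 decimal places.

1.39

Activity factor = TEE ÷ BMR = 1915 ÷ 1377.75 = 1.39.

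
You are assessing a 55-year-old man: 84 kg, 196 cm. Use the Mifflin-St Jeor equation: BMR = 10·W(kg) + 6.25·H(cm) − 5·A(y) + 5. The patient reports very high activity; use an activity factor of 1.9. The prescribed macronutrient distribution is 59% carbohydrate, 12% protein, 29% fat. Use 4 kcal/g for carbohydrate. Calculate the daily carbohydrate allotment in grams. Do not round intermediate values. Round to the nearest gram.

503 g/day

Mifflin-St Jeor (male): BMR = 10(84) + 6.25(196) − 5(55) + 5 = 840 + 1225 − 275 + 5 = 1795 kcal/day.
TEE = 1795 × 1.9 = 3410.5 kcal/day.
Carbohydrate energy = 59% × 3410.5 = 2012.195 kcal.
Carbohydrate = 2012.195 ÷ 4 kcal/g = 503.0488 g.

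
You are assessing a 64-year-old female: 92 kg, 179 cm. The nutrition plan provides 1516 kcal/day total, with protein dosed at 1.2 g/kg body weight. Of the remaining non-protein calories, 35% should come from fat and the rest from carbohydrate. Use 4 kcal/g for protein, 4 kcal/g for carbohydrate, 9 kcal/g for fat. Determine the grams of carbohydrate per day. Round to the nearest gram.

Protein = 1.2 × 92 = 110.4 g → 110.4 × 4 = 441.6 kcal.
Non-protein calories = 1516 − 441.6 = 1074.4 kcal.
Fat: 35% × 1074.4 = 376.04 kcal; carbohydrate: 698.36 kcal.
Carbohydrate: 698.36 kcal ÷ 4 kcal/g = 174.59 g.

175 g/day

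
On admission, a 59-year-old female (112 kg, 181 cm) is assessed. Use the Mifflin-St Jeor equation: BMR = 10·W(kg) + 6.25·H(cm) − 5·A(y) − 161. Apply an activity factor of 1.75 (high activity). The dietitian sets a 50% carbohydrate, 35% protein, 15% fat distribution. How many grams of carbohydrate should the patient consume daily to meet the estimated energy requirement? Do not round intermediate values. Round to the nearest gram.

Mifflin-St Jeor (female): BMR = 10(112) + 6.25(181) − 5(59) − 161 = 1120 + 1131.25 − 295 − 161 = 1795.25 kcal/day.
TEE = 1795.25 × 1.75 = 3141.6875 kcal/day.
Carbohydrate energy = 50% × 3141.6875 = 1570.8438 kcal.
Carbohydrate = 1570.8438 ÷ 4 kcal/g = 392.7109 g.

393 g/day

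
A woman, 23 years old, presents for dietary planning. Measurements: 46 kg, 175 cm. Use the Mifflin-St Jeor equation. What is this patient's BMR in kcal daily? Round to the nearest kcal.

Mifflin-St Jeor (female): BMR = 10(46) + 6.25(175) − 5(23) − 161 = 460 + 1093.75 − 115 − 161 = 1277.75 kcal/day.

1278 kcal daily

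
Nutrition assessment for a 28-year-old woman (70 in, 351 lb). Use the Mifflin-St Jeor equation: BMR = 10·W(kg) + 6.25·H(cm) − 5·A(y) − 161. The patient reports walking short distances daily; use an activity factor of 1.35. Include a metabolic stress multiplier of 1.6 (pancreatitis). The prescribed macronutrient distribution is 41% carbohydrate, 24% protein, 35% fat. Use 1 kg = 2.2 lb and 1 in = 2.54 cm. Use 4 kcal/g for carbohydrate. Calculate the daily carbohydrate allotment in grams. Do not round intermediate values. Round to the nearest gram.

533 g/day

Convert to metric: weight = 351 ÷ 2.2 = 159.5455 kg; height = 70 × 2.54 = 177.8 cm.
Mifflin-St Jeor (female): BMR = 10(159.5455) + 6.25(177.8) − 5(28) − 161 = 1595.4545 + 1111.25 − 140 − 161 = 2405.7045 kcal/day.
TEE = 2405.7045 × 1.35 = 3247.7011 kcal/day.
With stress factor 1.6: 3247.7011 × 1.6 = 5196.3218 kcal/day.
Carbohydrate energy = 41% × 5196.3218 = 2130.4919 kcal.
Carbohydrate = 2130.4919 ÷ 4 kcal/g = 532.623 g.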